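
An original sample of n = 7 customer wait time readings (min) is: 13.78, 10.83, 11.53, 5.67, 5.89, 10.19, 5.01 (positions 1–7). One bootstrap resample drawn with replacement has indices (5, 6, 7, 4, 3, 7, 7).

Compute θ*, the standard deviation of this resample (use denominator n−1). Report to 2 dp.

θ* = 2.75

Resample values: 5.89, 10.19, 5.01, 5.67, 11.53, 5.01, 5.01.
Mean = 6.9014; sum of squared deviations = 45.5103
s² = 45.5103 / 6 = 7.5850
s = √7.5850 = 2.75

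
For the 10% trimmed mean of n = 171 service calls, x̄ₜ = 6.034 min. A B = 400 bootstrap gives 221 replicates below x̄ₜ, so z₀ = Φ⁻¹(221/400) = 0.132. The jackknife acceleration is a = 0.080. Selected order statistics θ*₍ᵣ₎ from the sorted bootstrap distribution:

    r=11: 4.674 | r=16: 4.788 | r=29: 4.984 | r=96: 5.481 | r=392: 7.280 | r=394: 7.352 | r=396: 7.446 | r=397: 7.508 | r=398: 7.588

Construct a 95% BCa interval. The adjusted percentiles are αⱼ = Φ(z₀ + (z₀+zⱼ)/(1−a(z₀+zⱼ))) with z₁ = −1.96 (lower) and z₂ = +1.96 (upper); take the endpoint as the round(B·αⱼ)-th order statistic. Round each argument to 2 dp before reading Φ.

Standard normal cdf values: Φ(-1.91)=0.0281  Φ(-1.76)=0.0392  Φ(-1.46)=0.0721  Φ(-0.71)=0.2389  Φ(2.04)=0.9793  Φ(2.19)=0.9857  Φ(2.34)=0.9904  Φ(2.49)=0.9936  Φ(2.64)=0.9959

(4.984, 7.588)

Lower: z₀ + z₁ = 0.132 + (-1.960) = -1.828; 1 − a(z₀+z₁) = 1 − (0.080)(-1.828) = 1.1462; argument = 0.132 + (-1.828)/1.1462 = -1.4628 → -1.46.
α₁ = Φ(-1.46) = 0.0721; rank = round(400 × 0.0721) = 29; θ*₍29₎ = 4.984.
Upper: z₀ + z₂ = 2.092; 1 − a(z₀+z₂) = 0.8326; argument = 2.6445 → 2.64; α₂ = 0.9959; rank = 398; θ*₍398₎ = 7.588.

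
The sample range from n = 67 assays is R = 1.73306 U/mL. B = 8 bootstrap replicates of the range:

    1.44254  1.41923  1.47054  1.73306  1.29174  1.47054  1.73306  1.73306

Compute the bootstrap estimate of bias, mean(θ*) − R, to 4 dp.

mean(θ*) = (1.44254 + 1.41923 + 1.47054 + 1.73306 + 1.29174 + 1.47054 + 1.73306 + 1.73306) / 8 = 1.53672
bias = 1.53672 − 1.73306

bias = −0.1963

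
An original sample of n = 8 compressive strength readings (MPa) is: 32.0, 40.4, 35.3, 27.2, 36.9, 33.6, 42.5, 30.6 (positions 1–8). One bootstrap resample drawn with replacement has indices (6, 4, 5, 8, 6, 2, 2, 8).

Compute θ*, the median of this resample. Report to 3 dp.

θ* = 33.600

Resample values: 33.6, 27.2, 36.9, 30.6, 33.6, 40.4, 40.4, 30.6.
Sorted: 27.2, 30.6, 30.6, 33.6, 33.6, 36.9, 40.4, 40.4
Median = average of the two middle values = 33.600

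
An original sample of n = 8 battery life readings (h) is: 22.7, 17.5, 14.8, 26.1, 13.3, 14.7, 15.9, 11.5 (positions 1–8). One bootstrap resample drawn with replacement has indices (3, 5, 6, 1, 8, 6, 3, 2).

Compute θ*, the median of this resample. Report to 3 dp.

θ* = 14.750

Resample values: 14.8, 13.3, 14.7, 22.7, 11.5, 14.7, 14.8, 17.5.
Sorted: 11.5, 13.3, 14.7, 14.7, 14.8, 14.8, 17.5, 22.7
Median = average of the two middle values = 14.750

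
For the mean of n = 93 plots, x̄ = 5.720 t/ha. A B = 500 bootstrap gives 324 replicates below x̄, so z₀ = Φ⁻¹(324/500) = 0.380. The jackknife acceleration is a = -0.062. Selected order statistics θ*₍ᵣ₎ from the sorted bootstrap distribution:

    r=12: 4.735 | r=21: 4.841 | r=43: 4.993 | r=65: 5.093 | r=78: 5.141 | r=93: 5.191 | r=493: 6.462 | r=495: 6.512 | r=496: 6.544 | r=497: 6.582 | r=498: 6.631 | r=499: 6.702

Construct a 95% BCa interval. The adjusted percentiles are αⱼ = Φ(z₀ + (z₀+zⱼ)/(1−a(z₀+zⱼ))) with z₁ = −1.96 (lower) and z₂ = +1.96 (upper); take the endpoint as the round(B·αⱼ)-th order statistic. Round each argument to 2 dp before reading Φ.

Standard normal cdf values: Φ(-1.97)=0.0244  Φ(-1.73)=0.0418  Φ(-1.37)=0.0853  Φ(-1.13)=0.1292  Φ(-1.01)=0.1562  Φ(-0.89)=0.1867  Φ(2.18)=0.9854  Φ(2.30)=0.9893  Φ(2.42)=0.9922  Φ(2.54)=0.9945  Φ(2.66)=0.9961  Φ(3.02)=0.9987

(4.993, 6.544)

Lower: z₀ + z₁ = 0.380 + (-1.960) = -1.580; 1 − a(z₀+z₁) = 1 − (-0.062)(-1.580) = 0.9020; argument = 0.380 + (-1.580)/0.9020 = -1.3716 → -1.37.
α₁ = Φ(-1.37) = 0.0853; rank = round(500 × 0.0853) = 43; θ*₍43₎ = 4.993.
Upper: z₀ + z₂ = 2.340; 1 − a(z₀+z₂) = 1.1451; argument = 2.4235 → 2.42; α₂ = 0.9922; rank = 496; θ*₍496₎ = 6.544.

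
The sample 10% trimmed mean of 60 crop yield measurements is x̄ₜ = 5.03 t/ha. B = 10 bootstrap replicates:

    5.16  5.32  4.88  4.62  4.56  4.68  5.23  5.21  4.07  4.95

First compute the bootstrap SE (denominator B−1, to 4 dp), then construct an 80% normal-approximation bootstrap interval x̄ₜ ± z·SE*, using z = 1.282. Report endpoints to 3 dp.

Mean of replicates = 4.8680; sum of squared deviations = 1.3730; SE* = √(1.3730/9) = 0.3906
Margin = 1.282 × 0.3906 = 0.5007
Interval: 5.03 ± 0.5007

(4.529, 5.531)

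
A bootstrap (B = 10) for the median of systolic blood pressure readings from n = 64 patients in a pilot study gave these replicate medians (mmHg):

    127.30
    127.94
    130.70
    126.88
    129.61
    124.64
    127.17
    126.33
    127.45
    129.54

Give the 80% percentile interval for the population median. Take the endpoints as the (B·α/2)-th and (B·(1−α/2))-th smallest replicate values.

Sorted replicates: 124.64, 126.33, 126.88, 127.17, 127.30, 127.45, 127.94, 129.54, 129.61, 130.70
α = 0.20; lower rank = 10 × 0.100 = 1; upper rank = 10 × 0.900 = 9.
The 1st smallest replicate is 124.64; the 9th is 129.61.

(124.64, 129.61)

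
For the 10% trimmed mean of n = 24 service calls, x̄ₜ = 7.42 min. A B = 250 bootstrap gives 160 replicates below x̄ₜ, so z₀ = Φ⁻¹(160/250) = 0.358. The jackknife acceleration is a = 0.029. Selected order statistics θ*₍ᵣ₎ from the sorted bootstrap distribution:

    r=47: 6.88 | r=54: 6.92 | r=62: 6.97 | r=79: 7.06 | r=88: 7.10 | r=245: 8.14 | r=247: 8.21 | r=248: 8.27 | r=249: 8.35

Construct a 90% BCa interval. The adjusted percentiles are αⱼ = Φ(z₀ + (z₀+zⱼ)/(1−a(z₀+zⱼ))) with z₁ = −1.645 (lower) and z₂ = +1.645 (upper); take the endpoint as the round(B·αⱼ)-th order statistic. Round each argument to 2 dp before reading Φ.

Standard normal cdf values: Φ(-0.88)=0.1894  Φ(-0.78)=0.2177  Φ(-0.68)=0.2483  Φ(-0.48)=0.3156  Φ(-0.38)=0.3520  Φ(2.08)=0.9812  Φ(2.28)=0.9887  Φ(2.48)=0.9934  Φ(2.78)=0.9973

Lower: z₀ + z₁ = 0.358 + (-1.645) = -1.287; 1 − a(z₀+z₁) = 1 − (0.029)(-1.287) = 1.0373; argument = 0.358 + (-1.287)/1.0373 = -0.8827 → -0.88.
α₁ = Φ(-0.88) = 0.1894; rank = round(250 × 0.1894) = 47; θ*₍47₎ = 6.88.
Upper: z₀ + z₂ = 2.003; 1 − a(z₀+z₂) = 0.9419; argument = 2.4845 → 2.48; α₂ = 0.9934; rank = 248; θ*₍248₎ = 8.27.

(6.88, 8.27)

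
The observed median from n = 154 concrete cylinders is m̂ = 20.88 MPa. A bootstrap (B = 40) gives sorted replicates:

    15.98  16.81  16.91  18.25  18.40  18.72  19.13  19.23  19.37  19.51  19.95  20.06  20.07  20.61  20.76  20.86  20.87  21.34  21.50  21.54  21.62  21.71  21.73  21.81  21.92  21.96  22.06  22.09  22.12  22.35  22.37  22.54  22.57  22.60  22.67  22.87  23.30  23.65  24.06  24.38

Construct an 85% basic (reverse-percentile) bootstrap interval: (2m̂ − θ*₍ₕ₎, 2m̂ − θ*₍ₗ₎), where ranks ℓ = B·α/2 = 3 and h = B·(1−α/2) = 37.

(18.46, 24.85)

Percentile endpoints at ranks 3 and 37: θ*₍3₎ = 16.91, θ*₍37₎ = 23.30.
Basic interval reflects these around m̂:
  lower = 2 × 20.88 − 23.30 = 18.46
  upper = 2 × 20.88 − 16.91 = 24.85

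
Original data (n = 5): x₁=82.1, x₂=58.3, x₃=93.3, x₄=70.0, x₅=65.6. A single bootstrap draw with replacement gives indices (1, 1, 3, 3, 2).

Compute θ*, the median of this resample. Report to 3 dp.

Resample values: 82.1, 82.1, 93.3, 93.3, 58.3.
Sorted: 58.3, 82.1, 82.1, 93.3, 93.3
Median = middle value = 82.100

θ* = 82.100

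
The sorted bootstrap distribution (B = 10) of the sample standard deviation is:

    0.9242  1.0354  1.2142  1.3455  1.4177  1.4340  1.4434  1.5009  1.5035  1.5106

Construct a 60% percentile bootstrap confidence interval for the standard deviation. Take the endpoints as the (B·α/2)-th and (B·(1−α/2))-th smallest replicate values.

(1.0354, 1.5009)

α = 0.40; lower rank = 10 × 0.200 = 2; upper rank = 10 × 0.800 = 8.
The 2nd smallest replicate is 1.0354; the 8th is 1.5009.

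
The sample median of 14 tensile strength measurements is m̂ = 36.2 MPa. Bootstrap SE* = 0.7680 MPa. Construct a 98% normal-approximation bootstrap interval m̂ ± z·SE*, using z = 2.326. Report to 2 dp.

Margin = 2.326 × 0.7680 = 1.786
Interval: 36.2 ± 1.786

(34.41, 37.99)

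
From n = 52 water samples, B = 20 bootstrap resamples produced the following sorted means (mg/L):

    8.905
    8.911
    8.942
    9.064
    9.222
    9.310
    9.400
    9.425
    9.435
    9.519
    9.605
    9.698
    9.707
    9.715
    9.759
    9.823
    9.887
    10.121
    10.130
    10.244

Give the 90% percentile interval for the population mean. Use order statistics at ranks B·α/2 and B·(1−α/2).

α = 0.10; lower rank = 20 × 0.050 = 1; upper rank = 20 × 0.950 = 19.
The 1st smallest replicate is 8.905; the 19th is 10.130.

(8.905, 10.130)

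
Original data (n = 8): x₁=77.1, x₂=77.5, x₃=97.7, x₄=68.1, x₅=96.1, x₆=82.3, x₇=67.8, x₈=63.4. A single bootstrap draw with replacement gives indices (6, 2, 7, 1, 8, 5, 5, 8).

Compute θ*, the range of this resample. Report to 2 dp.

θ* = 32.70

Resample values: 82.3, 77.5, 67.8, 77.1, 63.4, 96.1, 96.1, 63.4.
Range = 96.1 − 63.4 = 32.70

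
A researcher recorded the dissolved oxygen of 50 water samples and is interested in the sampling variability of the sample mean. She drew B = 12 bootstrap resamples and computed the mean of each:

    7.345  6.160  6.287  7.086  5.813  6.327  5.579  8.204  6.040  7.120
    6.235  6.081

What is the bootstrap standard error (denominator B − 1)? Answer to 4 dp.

SE* = 0.7572

Bootstrap SE is the standard deviation of the 12 replicate means.
Mean of replicates: (7.345 + 6.160 + 6.287 + 7.086 + 5.813 + 6.327 + 5.579 + 8.204 + 6.040 + 7.120 + 6.235 + 6.081) / 12 = 78.27700 / 12 = 6.52308
Sum of squared deviations: (+0.82192)² + (−0.36308)² + (−0.23608)² + (+0.56292)² + (−0.71008)² + (−0.19608)² + (−0.94408)² + (+1.68092)² + (−0.48308)² + (+0.59692)² + (−0.28808)² + (−0.44208)² = 6.30754
Variance = 6.30754 / 11 = 0.57341
SE* = √0.57341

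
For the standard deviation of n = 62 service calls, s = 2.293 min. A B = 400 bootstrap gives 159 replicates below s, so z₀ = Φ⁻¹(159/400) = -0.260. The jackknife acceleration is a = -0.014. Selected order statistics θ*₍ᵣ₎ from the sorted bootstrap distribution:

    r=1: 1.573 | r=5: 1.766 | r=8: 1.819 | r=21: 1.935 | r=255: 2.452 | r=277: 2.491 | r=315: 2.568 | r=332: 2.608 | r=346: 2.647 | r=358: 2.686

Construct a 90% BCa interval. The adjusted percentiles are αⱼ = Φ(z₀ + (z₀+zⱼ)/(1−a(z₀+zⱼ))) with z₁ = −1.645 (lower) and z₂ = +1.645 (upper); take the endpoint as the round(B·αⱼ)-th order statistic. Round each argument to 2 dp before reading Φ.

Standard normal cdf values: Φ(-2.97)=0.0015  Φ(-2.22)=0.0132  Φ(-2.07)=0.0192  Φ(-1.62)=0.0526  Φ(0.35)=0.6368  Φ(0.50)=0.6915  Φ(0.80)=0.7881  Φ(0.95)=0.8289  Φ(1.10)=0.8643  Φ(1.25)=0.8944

(1.766, 2.647)

Lower: z₀ + z₁ = -0.260 + (-1.645) = -1.905; 1 − a(z₀+z₁) = 1 − (-0.014)(-1.905) = 0.9733; argument = -0.260 + (-1.905)/0.9733 = -2.2172 → -2.22.
α₁ = Φ(-2.22) = 0.0132; rank = round(400 × 0.0132) = 5; θ*₍5₎ = 1.766.
Upper: z₀ + z₂ = 1.385; 1 − a(z₀+z₂) = 1.0194; argument = 1.0987 → 1.10; α₂ = 0.8643; rank = 346; θ*₍346₎ = 2.647.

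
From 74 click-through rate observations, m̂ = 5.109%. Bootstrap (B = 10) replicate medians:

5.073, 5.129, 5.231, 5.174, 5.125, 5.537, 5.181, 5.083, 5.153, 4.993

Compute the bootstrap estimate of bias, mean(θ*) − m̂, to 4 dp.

mean(θ*) = (5.073 + 5.129 + 5.231 + 5.174 + 5.125 + 5.537 + 5.181 + 5.083 + 5.153 + 4.993) / 10 = 5.16790
bias = 5.16790 − 5.109

bias = +0.0589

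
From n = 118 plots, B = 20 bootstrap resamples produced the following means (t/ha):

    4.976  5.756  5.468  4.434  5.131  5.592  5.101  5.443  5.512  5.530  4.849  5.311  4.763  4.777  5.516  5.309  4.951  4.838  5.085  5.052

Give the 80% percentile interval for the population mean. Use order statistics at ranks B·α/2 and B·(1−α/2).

(4.763, 5.530)

Sorted replicates: 4.434, 4.763, 4.777, 4.838, 4.849, 4.951, 4.976, 5.052, 5.085, 5.101, 5.131, 5.309, 5.311, 5.443, 5.468, 5.512, 5.516, 5.530, 5.592, 5.756
α = 0.20; lower rank = 20 × 0.100 = 2; upper rank = 20 × 0.900 = 18.
The 2nd smallest replicate is 4.763; the 18th is 5.530.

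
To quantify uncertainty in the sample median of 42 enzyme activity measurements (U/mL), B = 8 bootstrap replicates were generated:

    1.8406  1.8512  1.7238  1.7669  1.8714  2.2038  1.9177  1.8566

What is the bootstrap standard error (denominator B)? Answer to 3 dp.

Bootstrap SE is the standard deviation of the 8 replicate medians.
Mean of replicates: (1.8406 + 1.8512 + 1.7238 + 1.7669 + 1.8714 + 2.2038 + 1.9177 + 1.8566) / 8 = 15.03200 / 8 = 1.87900
Sum of squared deviations: (−0.03840)² + (−0.02780)² + (−0.15520)² + (−0.11210)² + (−0.00760)² + (+0.32480)² + (+0.03870)² + (−0.02240)² = 0.14645
Variance = 0.14645 / 8 = 0.01831
SE* = √0.01831

SE* = 0.135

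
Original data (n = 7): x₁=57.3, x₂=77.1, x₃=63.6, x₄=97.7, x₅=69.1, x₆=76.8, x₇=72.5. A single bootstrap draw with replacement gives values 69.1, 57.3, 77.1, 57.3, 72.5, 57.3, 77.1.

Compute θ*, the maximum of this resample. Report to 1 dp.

Maximum = 77.1

θ* = 77.1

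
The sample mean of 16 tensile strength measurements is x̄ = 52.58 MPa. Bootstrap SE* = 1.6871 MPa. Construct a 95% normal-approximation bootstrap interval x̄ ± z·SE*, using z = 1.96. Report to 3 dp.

(49.273, 55.887)

Margin = 1.96 × 1.6871 = 3.3067
Interval: 52.58 ± 3.3067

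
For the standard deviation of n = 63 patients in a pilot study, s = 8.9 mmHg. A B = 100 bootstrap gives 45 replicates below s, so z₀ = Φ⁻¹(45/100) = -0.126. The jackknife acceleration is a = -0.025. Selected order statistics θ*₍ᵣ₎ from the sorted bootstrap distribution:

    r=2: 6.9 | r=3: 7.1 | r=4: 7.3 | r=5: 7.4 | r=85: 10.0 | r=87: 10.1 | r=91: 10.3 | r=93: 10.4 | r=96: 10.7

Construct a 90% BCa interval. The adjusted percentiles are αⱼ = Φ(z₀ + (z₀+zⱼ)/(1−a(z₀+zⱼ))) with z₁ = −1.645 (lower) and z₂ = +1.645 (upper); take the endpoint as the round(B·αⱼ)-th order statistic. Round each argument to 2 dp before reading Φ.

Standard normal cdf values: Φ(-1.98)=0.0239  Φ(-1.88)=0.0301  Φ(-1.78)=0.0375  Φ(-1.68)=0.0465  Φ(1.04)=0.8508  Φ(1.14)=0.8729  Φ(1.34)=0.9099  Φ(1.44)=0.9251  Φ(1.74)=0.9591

Lower: z₀ + z₁ = -0.126 + (-1.645) = -1.771; 1 − a(z₀+z₁) = 1 − (-0.025)(-1.771) = 0.9557; argument = -0.126 + (-1.771)/0.9557 = -1.9790 → -1.98.
α₁ = Φ(-1.98) = 0.0239; rank = round(100 × 0.0239) = 2; θ*₍2₎ = 6.9.
Upper: z₀ + z₂ = 1.519; 1 − a(z₀+z₂) = 1.0380; argument = 1.3374 → 1.34; α₂ = 0.9099; rank = 91; θ*₍91₎ = 10.3.

(6.9, 10.3)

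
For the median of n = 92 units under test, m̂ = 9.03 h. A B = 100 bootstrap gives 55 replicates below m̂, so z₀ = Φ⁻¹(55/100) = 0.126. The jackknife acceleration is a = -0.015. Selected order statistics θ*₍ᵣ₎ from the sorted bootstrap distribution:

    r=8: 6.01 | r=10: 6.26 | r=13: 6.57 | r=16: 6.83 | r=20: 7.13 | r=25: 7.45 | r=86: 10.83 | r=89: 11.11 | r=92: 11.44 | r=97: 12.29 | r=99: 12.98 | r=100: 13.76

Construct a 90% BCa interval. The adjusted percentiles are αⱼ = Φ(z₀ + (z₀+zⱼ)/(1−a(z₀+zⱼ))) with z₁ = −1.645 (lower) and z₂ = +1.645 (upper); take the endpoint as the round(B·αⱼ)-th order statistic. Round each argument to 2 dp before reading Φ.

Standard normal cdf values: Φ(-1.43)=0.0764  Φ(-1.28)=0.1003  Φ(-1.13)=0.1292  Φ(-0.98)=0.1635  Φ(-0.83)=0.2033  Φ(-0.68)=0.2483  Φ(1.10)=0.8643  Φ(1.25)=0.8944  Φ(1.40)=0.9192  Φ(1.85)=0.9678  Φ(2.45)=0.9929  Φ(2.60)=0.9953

(6.01, 12.29)

Lower: z₀ + z₁ = 0.126 + (-1.645) = -1.519; 1 − a(z₀+z₁) = 1 − (-0.015)(-1.519) = 0.9772; argument = 0.126 + (-1.519)/0.9772 = -1.4284 → -1.43.
α₁ = Φ(-1.43) = 0.0764; rank = round(100 × 0.0764) = 8; θ*₍8₎ = 6.01.
Upper: z₀ + z₂ = 1.771; 1 − a(z₀+z₂) = 1.0266; argument = 1.8512 → 1.85; α₂ = 0.9678; rank = 97; θ*₍97₎ = 12.29.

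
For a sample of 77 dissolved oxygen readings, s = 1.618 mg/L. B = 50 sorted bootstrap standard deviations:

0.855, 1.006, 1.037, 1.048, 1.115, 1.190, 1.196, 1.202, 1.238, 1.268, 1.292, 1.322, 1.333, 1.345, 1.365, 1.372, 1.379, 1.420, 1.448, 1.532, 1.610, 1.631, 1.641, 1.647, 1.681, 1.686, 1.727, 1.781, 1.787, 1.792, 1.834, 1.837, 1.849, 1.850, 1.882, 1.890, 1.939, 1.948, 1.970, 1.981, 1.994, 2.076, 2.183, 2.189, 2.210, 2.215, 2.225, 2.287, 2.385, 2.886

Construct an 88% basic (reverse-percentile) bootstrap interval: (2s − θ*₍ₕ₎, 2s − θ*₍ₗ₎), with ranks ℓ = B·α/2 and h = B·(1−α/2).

(1.011, 2.199)

Percentile endpoints at ranks 3 and 47: θ*₍3₎ = 1.037, θ*₍47₎ = 2.225.
Basic interval reflects these around s:
  lower = 2 × 1.618 − 2.225 = 1.011
  upper = 2 × 1.618 − 1.037 = 2.199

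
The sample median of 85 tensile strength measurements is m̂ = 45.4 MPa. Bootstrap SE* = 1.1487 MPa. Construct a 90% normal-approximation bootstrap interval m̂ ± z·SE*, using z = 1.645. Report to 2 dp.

Margin = 1.645 × 1.1487 = 1.890
Interval: 45.4 ± 1.890

(43.51, 47.29)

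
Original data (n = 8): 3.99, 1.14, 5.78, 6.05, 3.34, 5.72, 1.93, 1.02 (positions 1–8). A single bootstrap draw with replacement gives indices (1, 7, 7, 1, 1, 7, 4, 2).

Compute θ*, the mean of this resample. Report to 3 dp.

Resample values: 3.99, 1.93, 1.93, 3.99, 3.99, 1.93, 6.05, 1.14.
Mean = (3.99 + 1.93 + 1.93 + 3.99 + 3.99 + 1.93 + 6.05 + 1.14) / 8 = 24.950 / 8 = 3.119

θ* = 3.119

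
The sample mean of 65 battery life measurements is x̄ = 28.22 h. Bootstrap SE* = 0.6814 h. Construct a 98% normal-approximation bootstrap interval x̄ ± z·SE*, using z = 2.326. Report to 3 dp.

(26.635, 29.805)

Margin = 2.326 × 0.6814 = 1.5849
Interval: 28.22 ± 1.5849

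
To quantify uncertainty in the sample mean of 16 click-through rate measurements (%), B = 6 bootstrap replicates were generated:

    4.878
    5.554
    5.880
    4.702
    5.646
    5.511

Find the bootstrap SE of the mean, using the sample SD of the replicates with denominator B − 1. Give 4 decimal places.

SE* = 0.4643

Bootstrap SE is the standard deviation of the 6 replicate means.
Mean of replicates: (4.878 + 5.554 + 5.880 + 4.702 + 5.646 + 5.511) / 6 = 32.17100 / 6 = 5.36183
Sum of squared deviations: (−0.48383)² + (+0.19217)² + (+0.51817)² + (−0.65983)² + (+0.28417)² + (+0.14917)² = 1.07790
Variance = 1.07790 / 5 = 0.21558
SE* = √0.21558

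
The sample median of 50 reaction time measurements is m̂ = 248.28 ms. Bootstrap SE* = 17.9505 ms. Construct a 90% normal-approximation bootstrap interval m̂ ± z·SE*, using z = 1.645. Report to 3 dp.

Margin = 1.645 × 17.9505 = 29.5286
Interval: 248.28 ± 29.5286

(218.751, 277.809)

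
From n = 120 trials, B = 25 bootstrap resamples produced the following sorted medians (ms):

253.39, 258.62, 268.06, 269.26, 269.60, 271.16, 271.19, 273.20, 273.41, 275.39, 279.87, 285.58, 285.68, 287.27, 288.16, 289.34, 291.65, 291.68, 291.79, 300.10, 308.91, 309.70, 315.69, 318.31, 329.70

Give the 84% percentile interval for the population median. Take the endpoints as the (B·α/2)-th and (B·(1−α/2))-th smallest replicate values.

(258.62, 315.69)

α = 0.16; lower rank = 25 × 0.080 = 2; upper rank = 25 × 0.920 = 23.
The 2nd smallest replicate is 258.62; the 23rd is 315.69.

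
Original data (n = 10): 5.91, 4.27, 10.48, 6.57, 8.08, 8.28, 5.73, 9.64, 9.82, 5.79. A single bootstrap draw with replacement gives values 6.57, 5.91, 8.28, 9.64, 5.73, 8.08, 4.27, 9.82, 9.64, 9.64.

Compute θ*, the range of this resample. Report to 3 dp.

Range = 9.82 − 4.27 = 5.550

θ* = 5.550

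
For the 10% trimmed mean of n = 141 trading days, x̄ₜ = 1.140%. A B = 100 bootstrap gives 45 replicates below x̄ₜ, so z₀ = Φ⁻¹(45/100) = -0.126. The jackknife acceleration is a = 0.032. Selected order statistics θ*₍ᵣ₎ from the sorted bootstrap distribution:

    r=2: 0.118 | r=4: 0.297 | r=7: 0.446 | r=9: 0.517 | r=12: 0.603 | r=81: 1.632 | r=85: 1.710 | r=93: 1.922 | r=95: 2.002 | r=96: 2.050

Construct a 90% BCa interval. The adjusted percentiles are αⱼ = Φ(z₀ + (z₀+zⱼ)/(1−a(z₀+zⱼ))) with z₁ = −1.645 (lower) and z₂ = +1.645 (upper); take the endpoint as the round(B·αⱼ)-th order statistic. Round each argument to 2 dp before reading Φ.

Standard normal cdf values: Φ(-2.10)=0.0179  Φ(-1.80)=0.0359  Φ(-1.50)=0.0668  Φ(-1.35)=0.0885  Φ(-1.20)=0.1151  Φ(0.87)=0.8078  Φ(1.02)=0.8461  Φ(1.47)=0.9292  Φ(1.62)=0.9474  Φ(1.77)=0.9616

Lower: z₀ + z₁ = -0.126 + (-1.645) = -1.771; 1 − a(z₀+z₁) = 1 − (0.032)(-1.771) = 1.0567; argument = -0.126 + (-1.771)/1.0567 = -1.8020 → -1.80.
α₁ = Φ(-1.80) = 0.0359; rank = round(100 × 0.0359) = 4; θ*₍4₎ = 0.297.
Upper: z₀ + z₂ = 1.519; 1 − a(z₀+z₂) = 0.9514; argument = 1.4706 → 1.47; α₂ = 0.9292; rank = 93; θ*₍93₎ = 1.922.

(0.297, 1.922)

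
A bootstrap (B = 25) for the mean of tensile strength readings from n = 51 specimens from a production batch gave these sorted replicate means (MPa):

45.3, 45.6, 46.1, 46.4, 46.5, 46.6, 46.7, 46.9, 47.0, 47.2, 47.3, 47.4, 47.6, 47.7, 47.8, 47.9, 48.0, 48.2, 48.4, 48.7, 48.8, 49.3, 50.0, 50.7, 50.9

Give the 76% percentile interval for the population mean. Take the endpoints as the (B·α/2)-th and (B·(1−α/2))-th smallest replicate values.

α = 0.24; lower rank = 25 × 0.120 = 3; upper rank = 25 × 0.880 = 22.
The 3rd smallest replicate is 46.1; the 22nd is 49.3.

(46.1, 49.3)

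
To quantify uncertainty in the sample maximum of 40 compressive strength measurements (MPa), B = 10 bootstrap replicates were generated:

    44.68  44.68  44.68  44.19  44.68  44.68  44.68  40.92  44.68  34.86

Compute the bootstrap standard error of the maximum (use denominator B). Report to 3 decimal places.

Bootstrap SE is the standard deviation of the 10 replicate maximums.
Mean of replicates: (44.68 + 44.68 + 44.68 + 44.19 + 44.68 + 44.68 + 44.68 + 40.92 + 44.68 + 34.86) / 10 = 432.7300 / 10 = 43.2730
Sum of squared deviations: (+1.4070)² + (+1.4070)² + (+1.4070)² + (+0.9170)² + (+1.4070)² + (+1.4070)² + (+1.4070)² + (−2.3530)² + (+1.4070)² + (−8.4130)² = 91.0136
Variance = 91.0136 / 10 = 9.1014
SE* = √9.1014

SE* = 3.017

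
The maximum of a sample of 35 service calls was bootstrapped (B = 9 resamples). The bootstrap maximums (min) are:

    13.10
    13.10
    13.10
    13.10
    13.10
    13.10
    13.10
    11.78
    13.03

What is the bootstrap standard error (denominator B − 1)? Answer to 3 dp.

SE* = 0.438

Bootstrap SE is the standard deviation of the 9 replicate maximums.
Mean of replicates: (13.10 + 13.10 + 13.10 + 13.10 + 13.10 + 13.10 + 13.10 + 11.78 + 13.03) / 9 = 116.5100 / 9 = 12.9456
Sum of squared deviations: (+0.1544)² + (+0.1544)² + (+0.1544)² + (+0.1544)² + (+0.1544)² + (+0.1544)² + (+0.1544)² + (−1.1656)² + (+0.0844)² = 1.5326
Variance = 1.5326 / 8 = 0.1916
SE* = √0.1916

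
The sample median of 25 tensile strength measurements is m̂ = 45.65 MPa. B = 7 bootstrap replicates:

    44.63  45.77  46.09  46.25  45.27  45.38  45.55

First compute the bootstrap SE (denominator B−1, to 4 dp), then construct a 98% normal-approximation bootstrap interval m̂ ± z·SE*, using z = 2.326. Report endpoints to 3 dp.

Mean of replicates = 45.5629; sum of squared deviations = 1.7825; SE* = √(1.7825/6) = 0.5451
Margin = 2.326 × 0.5451 = 1.2679
Interval: 45.65 ± 1.2679

(44.382, 46.918)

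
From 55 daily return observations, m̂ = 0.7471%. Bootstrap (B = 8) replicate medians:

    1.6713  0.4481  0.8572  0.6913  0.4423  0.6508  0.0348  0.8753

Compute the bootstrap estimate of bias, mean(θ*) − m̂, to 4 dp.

mean(θ*) = (1.6713 + 0.4481 + 0.8572 + 0.6913 + 0.4423 + 0.6508 + 0.0348 + 0.8753) / 8 = 0.70889
bias = 0.70889 − 0.7471

bias = −0.0382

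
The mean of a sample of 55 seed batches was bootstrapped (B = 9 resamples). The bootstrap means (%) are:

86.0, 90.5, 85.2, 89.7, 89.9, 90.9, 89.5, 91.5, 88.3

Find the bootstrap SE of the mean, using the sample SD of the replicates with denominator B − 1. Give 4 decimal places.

SE* = 2.1669

Bootstrap SE is the standard deviation of the 9 replicate means.
Mean of replicates: (86.0 + 90.5 + 85.2 + 89.7 + 89.9 + 90.9 + 89.5 + 91.5 + 88.3) / 9 = 801.50000 / 9 = 89.05556
Sum of squared deviations: (−3.05556)² + (+1.44444)² + (−3.85556)² + (+0.64444)² + (+0.84444)² + (+1.84444)² + (+0.44444)² + (+2.44444)² + (−0.75556)² = 37.56222
Variance = 37.56222 / 8 = 4.69528
SE* = √4.69528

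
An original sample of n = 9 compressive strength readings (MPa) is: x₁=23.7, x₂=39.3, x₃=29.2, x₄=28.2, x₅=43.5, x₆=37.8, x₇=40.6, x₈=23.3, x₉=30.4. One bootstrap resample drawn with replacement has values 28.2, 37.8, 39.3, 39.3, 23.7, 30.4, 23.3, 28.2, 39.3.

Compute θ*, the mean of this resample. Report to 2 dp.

θ* = 32.17

Mean = (28.2 + 37.8 + 39.3 + 39.3 + 23.7 + 30.4 + 23.3 + 28.2 + 39.3) / 9 = 289.50 / 9 = 32.17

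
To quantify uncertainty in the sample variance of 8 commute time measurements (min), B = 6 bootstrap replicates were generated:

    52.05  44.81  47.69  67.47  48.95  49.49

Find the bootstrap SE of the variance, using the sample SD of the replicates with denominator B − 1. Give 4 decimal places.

SE* = 8.0598

Bootstrap SE is the standard deviation of the 6 replicate variances.
Mean of replicates: (52.05 + 44.81 + 47.69 + 67.47 + 48.95 + 49.49) / 6 = 310.46000 / 6 = 51.74333
Sum of squared deviations: (+0.30667)² + (−6.93333)² + (−4.05333)² + (+15.72667)² + (−2.79333)² + (−2.25333)² = 324.80293
Variance = 324.80293 / 5 = 64.96059
SE* = √64.96059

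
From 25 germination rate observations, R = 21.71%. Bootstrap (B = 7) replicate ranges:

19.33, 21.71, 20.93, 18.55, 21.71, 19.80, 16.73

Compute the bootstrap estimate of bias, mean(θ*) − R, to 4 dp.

mean(θ*) = (19.33 + 21.71 + 20.93 + 18.55 + 21.71 + 19.80 + 16.73) / 7 = 19.82286
bias = 19.82286 − 21.71

bias = −1.8871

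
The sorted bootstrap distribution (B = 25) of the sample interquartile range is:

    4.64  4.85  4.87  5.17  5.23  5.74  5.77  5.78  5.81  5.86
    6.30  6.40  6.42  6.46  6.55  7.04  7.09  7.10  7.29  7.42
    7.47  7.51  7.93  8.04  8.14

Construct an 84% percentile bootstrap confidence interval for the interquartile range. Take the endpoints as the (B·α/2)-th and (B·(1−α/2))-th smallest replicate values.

(4.85, 7.93)

α = 0.16; lower rank = 25 × 0.080 = 2; upper rank = 25 × 0.920 = 23.
The 2nd smallest replicate is 4.85; the 23rd is 7.93.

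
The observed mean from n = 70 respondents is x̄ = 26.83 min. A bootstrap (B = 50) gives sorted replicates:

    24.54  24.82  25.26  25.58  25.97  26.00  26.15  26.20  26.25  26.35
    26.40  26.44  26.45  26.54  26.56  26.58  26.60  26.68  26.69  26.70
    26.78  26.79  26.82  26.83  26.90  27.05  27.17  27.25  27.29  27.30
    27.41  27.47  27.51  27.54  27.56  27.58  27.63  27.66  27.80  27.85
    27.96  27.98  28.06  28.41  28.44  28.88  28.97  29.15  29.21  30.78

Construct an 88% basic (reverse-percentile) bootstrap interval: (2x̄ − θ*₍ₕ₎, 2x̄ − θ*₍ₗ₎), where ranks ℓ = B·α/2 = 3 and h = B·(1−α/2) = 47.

Percentile endpoints at ranks 3 and 47: θ*₍3₎ = 25.26, θ*₍47₎ = 28.97.
Basic interval reflects these around x̄:
  lower = 2 × 26.83 − 28.97 = 24.69
  upper = 2 × 26.83 − 25.26 = 28.40

(24.69, 28.40)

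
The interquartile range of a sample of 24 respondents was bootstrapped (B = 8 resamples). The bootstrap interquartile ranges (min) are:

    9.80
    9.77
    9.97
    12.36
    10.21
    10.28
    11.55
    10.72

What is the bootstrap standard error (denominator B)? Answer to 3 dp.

Bootstrap SE is the standard deviation of the 8 replicate interquartile ranges.
Mean of replicates: (9.80 + 9.77 + 9.97 + 12.36 + 10.21 + 10.28 + 11.55 + 10.72) / 8 = 84.6600 / 8 = 10.5825
Sum of squared deviations: (−0.7825)² + (−0.8125)² + (−0.6125)² + (+1.7775)² + (−0.3725)² + (−0.3025)² + (+0.9675)² + (+0.1375)² = 5.9923
Variance = 5.9923 / 8 = 0.7490
SE* = √0.7490

SE* = 0.865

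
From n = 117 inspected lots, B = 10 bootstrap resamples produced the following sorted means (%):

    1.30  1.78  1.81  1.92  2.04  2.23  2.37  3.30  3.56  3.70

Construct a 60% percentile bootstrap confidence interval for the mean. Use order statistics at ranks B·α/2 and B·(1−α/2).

(1.78, 3.30)

α = 0.40; lower rank = 10 × 0.200 = 2; upper rank = 10 × 0.800 = 8.
The 2nd smallest replicate is 1.78; the 8th is 3.30.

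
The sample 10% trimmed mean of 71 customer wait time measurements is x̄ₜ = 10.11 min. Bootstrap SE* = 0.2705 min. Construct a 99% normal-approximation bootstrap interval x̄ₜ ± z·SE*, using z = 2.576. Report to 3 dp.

(9.413, 10.807)

Margin = 2.576 × 0.2705 = 0.6968
Interval: 10.11 ± 0.6968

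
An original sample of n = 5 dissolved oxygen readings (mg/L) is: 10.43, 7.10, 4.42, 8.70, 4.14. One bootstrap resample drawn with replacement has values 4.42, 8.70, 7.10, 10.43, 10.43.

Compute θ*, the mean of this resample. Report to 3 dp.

θ* = 8.216

Mean = (4.42 + 8.70 + 7.10 + 10.43 + 10.43) / 5 = 41.080 / 5 = 8.216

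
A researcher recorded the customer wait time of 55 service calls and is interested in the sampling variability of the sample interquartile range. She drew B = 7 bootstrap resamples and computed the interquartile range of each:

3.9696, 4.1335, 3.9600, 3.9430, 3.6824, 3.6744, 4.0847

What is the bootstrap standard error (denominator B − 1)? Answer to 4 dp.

Bootstrap SE is the standard deviation of the 7 replicate interquartile ranges.
Mean of replicates: (3.9696 + 4.1335 + 3.9600 + 3.9430 + 3.6824 + 3.6744 + 4.0847) / 7 = 27.44760 / 7 = 3.92109
Sum of squared deviations: (+0.04851)² + (+0.21241)² + (+0.03891)² + (+0.02191)² + (−0.23869)² + (−0.24669)² + (+0.16361)² = 0.19406
Variance = 0.19406 / 6 = 0.03234
SE* = √0.03234

SE* = 0.1798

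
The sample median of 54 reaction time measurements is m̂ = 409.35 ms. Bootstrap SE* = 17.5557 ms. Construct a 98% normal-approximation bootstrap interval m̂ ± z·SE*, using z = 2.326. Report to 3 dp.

Margin = 2.326 × 17.5557 = 40.8346
Interval: 409.35 ± 40.8346

(368.515, 450.185)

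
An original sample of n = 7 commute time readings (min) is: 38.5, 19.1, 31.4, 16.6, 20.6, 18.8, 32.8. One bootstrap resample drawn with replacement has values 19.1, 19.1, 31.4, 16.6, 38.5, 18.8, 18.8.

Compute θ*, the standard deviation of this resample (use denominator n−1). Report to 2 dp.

Mean = 23.1857; sum of squared deviations = 417.2286
s² = 417.2286 / 6 = 69.5381
s = √69.5381 = 8.34

θ* = 8.34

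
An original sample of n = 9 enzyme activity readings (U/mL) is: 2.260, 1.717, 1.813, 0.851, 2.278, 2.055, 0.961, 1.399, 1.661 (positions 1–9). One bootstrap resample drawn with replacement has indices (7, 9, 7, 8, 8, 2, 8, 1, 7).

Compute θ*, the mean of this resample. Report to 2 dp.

θ* = 1.41

Resample values: 0.961, 1.661, 0.961, 1.399, 1.399, 1.717, 1.399, 2.260, 0.961.
Mean = (0.961 + 1.661 + 0.961 + 1.399 + 1.399 + 1.717 + 1.399 + 2.260 + 0.961) / 9 = 12.7180 / 9 = 1.41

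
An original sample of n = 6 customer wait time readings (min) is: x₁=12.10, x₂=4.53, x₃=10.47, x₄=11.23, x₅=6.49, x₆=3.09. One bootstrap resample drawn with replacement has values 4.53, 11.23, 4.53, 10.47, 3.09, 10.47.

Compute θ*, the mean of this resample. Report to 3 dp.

Mean = (4.53 + 11.23 + 4.53 + 10.47 + 3.09 + 10.47) / 6 = 44.320 / 6 = 7.387

θ* = 7.387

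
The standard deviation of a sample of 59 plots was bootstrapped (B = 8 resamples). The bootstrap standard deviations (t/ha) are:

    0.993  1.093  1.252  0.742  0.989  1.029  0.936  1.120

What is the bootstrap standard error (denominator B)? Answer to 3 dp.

SE* = 0.139

Bootstrap SE is the standard deviation of the 8 replicate standard deviations.
Mean of replicates: (0.993 + 1.093 + 1.252 + 0.742 + 0.989 + 1.029 + 0.936 + 1.120) / 8 = 8.1540 / 8 = 1.0192
Sum of squared deviations: (−0.0262)² + (+0.0737)² + (+0.2328)² + (−0.2772)² + (−0.0302)² + (+0.0097)² + (−0.0832)² + (+0.1008)² = 0.1553
Variance = 0.1553 / 8 = 0.0194
SE* = √0.0194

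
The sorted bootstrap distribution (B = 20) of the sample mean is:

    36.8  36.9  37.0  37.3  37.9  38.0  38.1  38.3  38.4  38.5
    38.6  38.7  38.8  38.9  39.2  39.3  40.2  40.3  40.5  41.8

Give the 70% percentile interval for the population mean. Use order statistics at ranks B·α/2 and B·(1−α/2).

(37.0, 40.2)

α = 0.30; lower rank = 20 × 0.150 = 3; upper rank = 20 × 0.850 = 17.
The 3rd smallest replicate is 37.0; the 17th is 40.2.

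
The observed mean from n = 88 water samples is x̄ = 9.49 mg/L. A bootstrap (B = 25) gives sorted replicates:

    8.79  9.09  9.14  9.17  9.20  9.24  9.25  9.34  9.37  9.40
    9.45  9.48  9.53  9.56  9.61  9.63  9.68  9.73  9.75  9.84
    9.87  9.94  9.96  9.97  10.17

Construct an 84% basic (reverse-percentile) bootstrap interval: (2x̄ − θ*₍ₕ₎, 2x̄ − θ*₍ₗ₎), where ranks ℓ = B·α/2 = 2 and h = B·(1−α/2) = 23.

Percentile endpoints at ranks 2 and 23: θ*₍2₎ = 9.09, θ*₍23₎ = 9.96.
Basic interval reflects these around x̄:
  lower = 2 × 9.49 − 9.96 = 9.02
  upper = 2 × 9.49 − 9.09 = 9.89

(9.02, 9.89)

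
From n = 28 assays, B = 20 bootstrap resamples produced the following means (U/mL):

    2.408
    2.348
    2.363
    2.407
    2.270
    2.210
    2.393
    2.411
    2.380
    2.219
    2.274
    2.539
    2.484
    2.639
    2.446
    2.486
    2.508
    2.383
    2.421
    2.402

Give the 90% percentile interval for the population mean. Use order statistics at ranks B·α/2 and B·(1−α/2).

Sorted replicates: 2.210, 2.219, 2.270, 2.274, 2.348, 2.363, 2.380, 2.383, 2.393, 2.402, 2.407, 2.408, 2.411, 2.421, 2.446, 2.484, 2.486, 2.508, 2.539, 2.639
α = 0.10; lower rank = 20 × 0.050 = 1; upper rank = 20 × 0.950 = 19.
The 1st smallest replicate is 2.210; the 19th is 2.539.

(2.210, 2.539)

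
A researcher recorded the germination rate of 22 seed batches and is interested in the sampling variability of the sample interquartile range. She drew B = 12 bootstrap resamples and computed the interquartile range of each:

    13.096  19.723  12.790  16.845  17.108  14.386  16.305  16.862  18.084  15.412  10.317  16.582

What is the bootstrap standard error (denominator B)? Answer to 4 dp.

SE* = 2.4770

Bootstrap SE is the standard deviation of the 12 replicate interquartile ranges.
Mean of replicates: (13.096 + 19.723 + 12.790 + 16.845 + 17.108 + 14.386 + 16.305 + 16.862 + 18.084 + 15.412 + 10.317 + 16.582) / 12 = 187.51000 / 12 = 15.62583
Sum of squared deviations: (−2.52983)² + (+4.09717)² + (−2.83583)² + (+1.21917)² + (+1.48217)² + (−1.23983)² + (+0.67917)² + (+1.23617)² + (+2.45817)² + (−0.21383)² + (−5.30883)² + (+0.95617)² = 73.62480
Variance = 73.62480 / 12 = 6.13540
SE* = √6.13540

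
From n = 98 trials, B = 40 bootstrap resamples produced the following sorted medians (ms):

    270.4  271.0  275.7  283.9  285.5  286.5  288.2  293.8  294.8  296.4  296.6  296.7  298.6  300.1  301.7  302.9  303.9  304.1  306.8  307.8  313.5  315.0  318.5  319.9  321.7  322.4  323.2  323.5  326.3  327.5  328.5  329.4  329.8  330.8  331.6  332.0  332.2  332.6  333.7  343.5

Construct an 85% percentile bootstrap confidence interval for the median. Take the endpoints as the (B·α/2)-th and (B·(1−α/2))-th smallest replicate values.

(275.7, 332.2)

α = 0.15; lower rank = 40 × 0.075 = 3; upper rank = 40 × 0.925 = 37.
The 3rd smallest replicate is 275.7; the 37th is 332.2.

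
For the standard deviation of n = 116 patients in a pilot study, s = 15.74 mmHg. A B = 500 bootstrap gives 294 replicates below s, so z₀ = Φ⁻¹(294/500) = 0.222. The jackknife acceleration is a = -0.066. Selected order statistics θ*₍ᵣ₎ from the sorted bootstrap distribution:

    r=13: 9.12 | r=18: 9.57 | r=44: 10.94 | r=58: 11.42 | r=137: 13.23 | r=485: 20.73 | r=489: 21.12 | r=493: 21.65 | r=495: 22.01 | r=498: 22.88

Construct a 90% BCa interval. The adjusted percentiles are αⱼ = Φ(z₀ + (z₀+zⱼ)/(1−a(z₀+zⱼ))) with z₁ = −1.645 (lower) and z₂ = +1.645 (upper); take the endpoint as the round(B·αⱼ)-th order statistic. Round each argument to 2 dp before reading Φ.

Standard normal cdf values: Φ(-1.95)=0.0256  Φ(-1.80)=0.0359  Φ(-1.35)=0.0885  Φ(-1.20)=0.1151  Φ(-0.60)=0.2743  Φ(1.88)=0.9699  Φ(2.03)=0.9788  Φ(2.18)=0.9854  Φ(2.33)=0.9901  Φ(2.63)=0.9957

(10.94, 20.73)

Lower: z₀ + z₁ = 0.222 + (-1.645) = -1.423; 1 − a(z₀+z₁) = 1 − (-0.066)(-1.423) = 0.9061; argument = 0.222 + (-1.423)/0.9061 = -1.3485 → -1.35.
α₁ = Φ(-1.35) = 0.0885; rank = round(500 × 0.0885) = 44; θ*₍44₎ = 10.94.
Upper: z₀ + z₂ = 1.867; 1 − a(z₀+z₂) = 1.1232; argument = 1.8842 → 1.88; α₂ = 0.9699; rank = 485; θ*₍485₎ = 20.73.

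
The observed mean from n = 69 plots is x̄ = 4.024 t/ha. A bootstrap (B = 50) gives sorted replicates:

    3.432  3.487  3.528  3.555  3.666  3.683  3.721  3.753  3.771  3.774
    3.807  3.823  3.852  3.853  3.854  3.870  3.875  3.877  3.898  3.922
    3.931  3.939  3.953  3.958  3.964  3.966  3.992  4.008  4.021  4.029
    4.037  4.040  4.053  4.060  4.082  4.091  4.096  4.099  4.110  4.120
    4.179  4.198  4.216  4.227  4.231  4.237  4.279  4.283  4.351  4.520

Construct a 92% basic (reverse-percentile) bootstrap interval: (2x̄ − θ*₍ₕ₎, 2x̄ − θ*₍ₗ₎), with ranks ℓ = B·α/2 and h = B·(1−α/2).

(3.765, 4.561)

Percentile endpoints at ranks 2 and 48: θ*₍2₎ = 3.487, θ*₍48₎ = 4.283.
Basic interval reflects these around x̄:
  lower = 2 × 4.024 − 4.283 = 3.765
  upper = 2 × 4.024 − 3.487 = 4.561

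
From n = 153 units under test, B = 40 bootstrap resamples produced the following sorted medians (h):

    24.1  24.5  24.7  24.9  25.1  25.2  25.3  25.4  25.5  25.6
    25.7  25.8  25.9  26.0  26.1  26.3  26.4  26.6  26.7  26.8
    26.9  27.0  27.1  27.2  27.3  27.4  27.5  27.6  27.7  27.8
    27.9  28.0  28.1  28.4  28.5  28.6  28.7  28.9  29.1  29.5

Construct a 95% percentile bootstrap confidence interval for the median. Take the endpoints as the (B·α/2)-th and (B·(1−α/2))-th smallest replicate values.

α = 0.05; lower rank = 40 × 0.025 = 1; upper rank = 40 × 0.975 = 39.
The 1st smallest replicate is 24.1; the 39th is 29.1.

(24.1, 29.1)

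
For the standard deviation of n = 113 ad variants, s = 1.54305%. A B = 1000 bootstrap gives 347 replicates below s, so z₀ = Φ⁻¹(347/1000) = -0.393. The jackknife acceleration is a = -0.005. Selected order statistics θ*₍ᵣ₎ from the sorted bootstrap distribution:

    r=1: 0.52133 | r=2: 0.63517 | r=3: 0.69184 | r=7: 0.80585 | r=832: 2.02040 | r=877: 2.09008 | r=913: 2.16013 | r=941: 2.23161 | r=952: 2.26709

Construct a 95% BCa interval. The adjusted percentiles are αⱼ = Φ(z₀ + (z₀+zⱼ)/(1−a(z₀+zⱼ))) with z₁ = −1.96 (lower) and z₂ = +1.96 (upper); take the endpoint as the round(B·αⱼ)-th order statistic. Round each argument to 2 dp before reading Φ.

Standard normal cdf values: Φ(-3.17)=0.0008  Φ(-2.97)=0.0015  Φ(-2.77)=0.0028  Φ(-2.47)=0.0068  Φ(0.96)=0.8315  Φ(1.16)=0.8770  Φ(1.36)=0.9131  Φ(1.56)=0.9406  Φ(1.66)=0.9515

Lower: z₀ + z₁ = -0.393 + (-1.960) = -2.353; 1 − a(z₀+z₁) = 1 − (-0.005)(-2.353) = 0.9882; argument = -0.393 + (-2.353)/0.9882 = -2.7740 → -2.77.
α₁ = Φ(-2.77) = 0.0028; rank = round(1000 × 0.0028) = 3; θ*₍3₎ = 0.69184.
Upper: z₀ + z₂ = 1.567; 1 − a(z₀+z₂) = 1.0078; argument = 1.1618 → 1.16; α₂ = 0.8770; rank = 877; θ*₍877₎ = 2.09008.

(0.69184, 2.09008)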